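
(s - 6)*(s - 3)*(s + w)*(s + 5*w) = s^4 + 6*s^3*w - 9*s^3 + 5*s^2*w^2 - 54*s^2*w + 18*s^2 - 45*s*w^2 + 108*s*w + 90*w^2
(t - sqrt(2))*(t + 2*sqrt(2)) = t^2 + sqrt(2)*t - 4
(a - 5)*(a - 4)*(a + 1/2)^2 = a^4 - 8*a^3 + 45*a^2/4 + 71*a/4 + 5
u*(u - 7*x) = u^2 - 7*u*x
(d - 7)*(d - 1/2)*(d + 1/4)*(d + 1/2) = d^4 - 27*d^3/4 - 2*d^2 + 27*d/16 + 7/16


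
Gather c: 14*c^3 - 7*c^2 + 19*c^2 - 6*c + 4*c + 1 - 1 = 14*c^3 + 12*c^2 - 2*c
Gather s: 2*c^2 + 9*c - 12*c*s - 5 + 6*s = 2*c^2 + 9*c + s*(6 - 12*c) - 5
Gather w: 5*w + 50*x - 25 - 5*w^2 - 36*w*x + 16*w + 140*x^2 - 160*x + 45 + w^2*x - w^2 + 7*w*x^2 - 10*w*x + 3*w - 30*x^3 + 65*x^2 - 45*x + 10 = w^2*(x - 6) + w*(7*x^2 - 46*x + 24) - 30*x^3 + 205*x^2 - 155*x + 30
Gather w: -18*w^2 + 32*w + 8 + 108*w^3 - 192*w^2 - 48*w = 108*w^3 - 210*w^2 - 16*w + 8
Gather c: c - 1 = c - 1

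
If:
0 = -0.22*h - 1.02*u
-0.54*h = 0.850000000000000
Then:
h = -1.57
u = 0.34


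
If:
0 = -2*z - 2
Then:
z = -1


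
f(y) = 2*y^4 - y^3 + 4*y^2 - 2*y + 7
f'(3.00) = 211.00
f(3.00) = 172.00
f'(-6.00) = -1886.00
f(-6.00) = 2971.00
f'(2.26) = 93.10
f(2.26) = 63.54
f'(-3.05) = -281.29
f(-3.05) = 251.76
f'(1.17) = 16.07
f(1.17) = 12.28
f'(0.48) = 2.03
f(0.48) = 6.96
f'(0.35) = 0.78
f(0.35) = 6.78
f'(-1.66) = -60.14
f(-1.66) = 41.10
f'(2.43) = 114.52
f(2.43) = 81.15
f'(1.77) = 47.12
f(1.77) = 30.08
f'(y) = 8*y^3 - 3*y^2 + 8*y - 2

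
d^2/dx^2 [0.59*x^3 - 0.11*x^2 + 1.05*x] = 3.54*x - 0.22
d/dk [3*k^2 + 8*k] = 6*k + 8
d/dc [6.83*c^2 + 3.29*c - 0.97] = 13.66*c + 3.29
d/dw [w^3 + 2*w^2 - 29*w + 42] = 3*w^2 + 4*w - 29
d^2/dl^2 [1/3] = 0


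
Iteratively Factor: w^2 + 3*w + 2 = (w + 1)*(w + 2)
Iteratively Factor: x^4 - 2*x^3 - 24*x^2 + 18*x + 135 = (x + 3)*(x^3 - 5*x^2 - 9*x + 45) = (x - 5)*(x + 3)*(x^2 - 9) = (x - 5)*(x - 3)*(x + 3)*(x + 3)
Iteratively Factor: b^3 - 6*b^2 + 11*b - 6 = (b - 3)*(b^2 - 3*b + 2) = (b - 3)*(b - 1)*(b - 2)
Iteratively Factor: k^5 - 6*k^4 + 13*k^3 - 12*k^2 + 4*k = (k)*(k^4 - 6*k^3 + 13*k^2 - 12*k + 4) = k*(k - 2)*(k^3 - 4*k^2 + 5*k - 2) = k*(k - 2)*(k - 1)*(k^2 - 3*k + 2) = k*(k - 2)^2*(k - 1)*(k - 1)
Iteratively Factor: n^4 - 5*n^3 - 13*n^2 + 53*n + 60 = (n + 1)*(n^3 - 6*n^2 - 7*n + 60) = (n + 1)*(n + 3)*(n^2 - 9*n + 20) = (n - 4)*(n + 1)*(n + 3)*(n - 5)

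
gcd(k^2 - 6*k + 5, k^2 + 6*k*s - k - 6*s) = k - 1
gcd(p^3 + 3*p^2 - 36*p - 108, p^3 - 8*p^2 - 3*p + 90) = p^2 - 3*p - 18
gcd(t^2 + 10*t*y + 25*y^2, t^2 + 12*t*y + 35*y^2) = t + 5*y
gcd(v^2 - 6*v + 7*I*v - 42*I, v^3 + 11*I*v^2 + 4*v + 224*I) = v + 7*I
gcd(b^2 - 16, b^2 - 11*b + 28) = b - 4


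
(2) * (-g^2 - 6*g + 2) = -2*g^2 - 12*g + 4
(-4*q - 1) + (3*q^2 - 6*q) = 3*q^2 - 10*q - 1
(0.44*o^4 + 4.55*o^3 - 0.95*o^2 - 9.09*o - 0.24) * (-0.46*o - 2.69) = -0.2024*o^5 - 3.2766*o^4 - 11.8025*o^3 + 6.7369*o^2 + 24.5625*o + 0.6456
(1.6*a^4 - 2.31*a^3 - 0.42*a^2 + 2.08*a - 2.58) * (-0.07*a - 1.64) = -0.112*a^5 - 2.4623*a^4 + 3.8178*a^3 + 0.5432*a^2 - 3.2306*a + 4.2312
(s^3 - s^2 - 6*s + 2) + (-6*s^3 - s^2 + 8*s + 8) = -5*s^3 - 2*s^2 + 2*s + 10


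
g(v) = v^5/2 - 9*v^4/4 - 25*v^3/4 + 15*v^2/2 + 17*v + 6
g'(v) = 5*v^4/2 - 9*v^3 - 75*v^2/4 + 15*v + 17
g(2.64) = -57.02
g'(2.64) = -118.24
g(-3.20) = -170.50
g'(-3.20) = 334.06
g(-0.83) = -0.63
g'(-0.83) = -2.03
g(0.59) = 17.12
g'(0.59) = 17.78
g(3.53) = -190.76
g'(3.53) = -171.39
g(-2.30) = -12.53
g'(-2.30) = 62.78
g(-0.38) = 0.92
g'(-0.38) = 9.14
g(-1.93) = 1.45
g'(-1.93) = 17.60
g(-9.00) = -39270.00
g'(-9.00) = 21326.75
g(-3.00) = -112.50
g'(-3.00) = 248.75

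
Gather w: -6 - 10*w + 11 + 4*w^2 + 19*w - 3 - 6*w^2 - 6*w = -2*w^2 + 3*w + 2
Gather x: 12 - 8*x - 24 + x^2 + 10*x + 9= x^2 + 2*x - 3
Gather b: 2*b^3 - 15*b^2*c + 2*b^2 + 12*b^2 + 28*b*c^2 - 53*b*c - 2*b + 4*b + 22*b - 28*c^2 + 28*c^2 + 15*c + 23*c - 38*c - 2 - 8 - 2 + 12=2*b^3 + b^2*(14 - 15*c) + b*(28*c^2 - 53*c + 24)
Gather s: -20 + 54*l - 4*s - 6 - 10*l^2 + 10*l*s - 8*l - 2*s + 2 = -10*l^2 + 46*l + s*(10*l - 6) - 24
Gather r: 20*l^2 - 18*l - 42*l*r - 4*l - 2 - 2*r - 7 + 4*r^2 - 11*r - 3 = 20*l^2 - 22*l + 4*r^2 + r*(-42*l - 13) - 12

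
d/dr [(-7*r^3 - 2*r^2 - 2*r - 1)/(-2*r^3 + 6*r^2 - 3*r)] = (-46*r^4 + 34*r^3 + 12*r^2 + 12*r - 3)/(r^2*(4*r^4 - 24*r^3 + 48*r^2 - 36*r + 9))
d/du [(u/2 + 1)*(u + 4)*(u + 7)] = 3*u^2/2 + 13*u + 25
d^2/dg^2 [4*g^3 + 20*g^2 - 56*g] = 24*g + 40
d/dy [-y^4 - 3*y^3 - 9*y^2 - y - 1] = -4*y^3 - 9*y^2 - 18*y - 1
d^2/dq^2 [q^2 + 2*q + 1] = 2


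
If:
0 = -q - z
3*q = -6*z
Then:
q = 0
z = 0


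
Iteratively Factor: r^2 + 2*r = (r + 2)*(r)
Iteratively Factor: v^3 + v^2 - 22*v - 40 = (v + 2)*(v^2 - v - 20) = (v + 2)*(v + 4)*(v - 5)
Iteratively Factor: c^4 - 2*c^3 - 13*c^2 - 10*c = (c + 1)*(c^3 - 3*c^2 - 10*c) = (c - 5)*(c + 1)*(c^2 + 2*c) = (c - 5)*(c + 1)*(c + 2)*(c)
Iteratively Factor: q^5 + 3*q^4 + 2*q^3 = (q + 2)*(q^4 + q^3) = q*(q + 2)*(q^3 + q^2) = q^2*(q + 2)*(q^2 + q) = q^2*(q + 1)*(q + 2)*(q)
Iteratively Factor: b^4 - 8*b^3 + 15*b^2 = (b - 5)*(b^3 - 3*b^2) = b*(b - 5)*(b^2 - 3*b) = b^2*(b - 5)*(b - 3)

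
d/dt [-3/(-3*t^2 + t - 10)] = 3*(1 - 6*t)/(3*t^2 - t + 10)^2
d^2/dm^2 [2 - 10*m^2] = -20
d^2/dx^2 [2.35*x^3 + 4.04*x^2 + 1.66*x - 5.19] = 14.1*x + 8.08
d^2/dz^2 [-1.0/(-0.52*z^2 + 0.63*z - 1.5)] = (-0.5408*z^2 + 0.6552*z + 1.0*(1.04*z - 0.63)*(2.08*z - 1.26) - 1.56)/(0.52*z^2 - 0.63*z + 1.5)^3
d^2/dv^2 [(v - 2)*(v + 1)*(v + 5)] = 6*v + 8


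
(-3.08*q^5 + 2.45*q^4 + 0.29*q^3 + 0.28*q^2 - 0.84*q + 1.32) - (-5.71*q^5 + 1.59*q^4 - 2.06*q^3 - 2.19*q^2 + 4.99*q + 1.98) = 2.63*q^5 + 0.86*q^4 + 2.35*q^3 + 2.47*q^2 - 5.83*q - 0.66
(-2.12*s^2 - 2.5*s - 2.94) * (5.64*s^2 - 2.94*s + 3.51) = -11.9568*s^4 - 7.8672*s^3 - 16.6728*s^2 - 0.131399999999999*s - 10.3194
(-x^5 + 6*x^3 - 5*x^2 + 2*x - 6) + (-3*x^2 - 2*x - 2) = -x^5 + 6*x^3 - 8*x^2 - 8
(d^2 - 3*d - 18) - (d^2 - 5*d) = 2*d - 18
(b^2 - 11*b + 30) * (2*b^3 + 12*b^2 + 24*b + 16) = 2*b^5 - 10*b^4 - 48*b^3 + 112*b^2 + 544*b + 480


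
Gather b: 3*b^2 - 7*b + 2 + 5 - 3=3*b^2 - 7*b + 4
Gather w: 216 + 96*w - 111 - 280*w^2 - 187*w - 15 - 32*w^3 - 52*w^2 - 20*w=-32*w^3 - 332*w^2 - 111*w + 90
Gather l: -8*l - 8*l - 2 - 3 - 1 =-16*l - 6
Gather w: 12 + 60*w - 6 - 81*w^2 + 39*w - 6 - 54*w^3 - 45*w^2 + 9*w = -54*w^3 - 126*w^2 + 108*w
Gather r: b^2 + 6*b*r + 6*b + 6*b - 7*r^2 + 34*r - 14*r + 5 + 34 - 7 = b^2 + 12*b - 7*r^2 + r*(6*b + 20) + 32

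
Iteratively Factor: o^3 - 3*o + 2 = (o - 1)*(o^2 + o - 2) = (o - 1)^2*(o + 2)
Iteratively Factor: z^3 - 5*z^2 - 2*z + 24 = (z - 3)*(z^2 - 2*z - 8) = (z - 4)*(z - 3)*(z + 2)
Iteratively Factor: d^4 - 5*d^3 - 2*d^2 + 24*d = (d - 3)*(d^3 - 2*d^2 - 8*d) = (d - 4)*(d - 3)*(d^2 + 2*d) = d*(d - 4)*(d - 3)*(d + 2)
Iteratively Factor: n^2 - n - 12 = (n - 4)*(n + 3)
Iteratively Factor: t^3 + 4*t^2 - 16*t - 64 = (t + 4)*(t^2 - 16) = (t - 4)*(t + 4)*(t + 4)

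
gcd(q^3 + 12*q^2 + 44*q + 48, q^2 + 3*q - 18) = q + 6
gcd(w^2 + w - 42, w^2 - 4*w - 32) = 1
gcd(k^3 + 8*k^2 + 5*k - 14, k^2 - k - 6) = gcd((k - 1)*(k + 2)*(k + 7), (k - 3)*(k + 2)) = k + 2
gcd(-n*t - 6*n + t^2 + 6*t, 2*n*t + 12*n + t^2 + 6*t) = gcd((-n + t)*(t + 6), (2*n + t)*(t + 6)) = t + 6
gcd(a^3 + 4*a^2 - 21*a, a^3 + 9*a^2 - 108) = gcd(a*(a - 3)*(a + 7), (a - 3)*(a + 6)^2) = a - 3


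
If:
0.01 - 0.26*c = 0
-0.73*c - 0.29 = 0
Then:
No Solution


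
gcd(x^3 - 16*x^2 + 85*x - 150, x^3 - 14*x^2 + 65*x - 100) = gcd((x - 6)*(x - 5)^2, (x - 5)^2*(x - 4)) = x^2 - 10*x + 25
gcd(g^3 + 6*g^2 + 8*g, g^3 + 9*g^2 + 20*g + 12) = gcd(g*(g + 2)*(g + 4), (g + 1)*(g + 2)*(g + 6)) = g + 2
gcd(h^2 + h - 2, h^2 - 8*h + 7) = h - 1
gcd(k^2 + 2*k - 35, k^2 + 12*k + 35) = k + 7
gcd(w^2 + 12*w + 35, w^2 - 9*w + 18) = 1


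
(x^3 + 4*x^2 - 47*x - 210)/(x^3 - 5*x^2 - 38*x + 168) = (x + 5)/(x - 4)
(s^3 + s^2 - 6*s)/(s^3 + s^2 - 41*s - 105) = s*(s - 2)/(s^2 - 2*s - 35)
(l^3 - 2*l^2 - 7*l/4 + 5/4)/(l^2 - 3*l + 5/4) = l + 1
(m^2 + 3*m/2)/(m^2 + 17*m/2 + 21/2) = m/(m + 7)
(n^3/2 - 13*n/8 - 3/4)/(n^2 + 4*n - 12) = (n^2/2 + n + 3/8)/(n + 6)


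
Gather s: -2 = -2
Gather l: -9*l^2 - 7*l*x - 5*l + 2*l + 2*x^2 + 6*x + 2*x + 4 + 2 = -9*l^2 + l*(-7*x - 3) + 2*x^2 + 8*x + 6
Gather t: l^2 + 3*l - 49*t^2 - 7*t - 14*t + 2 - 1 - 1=l^2 + 3*l - 49*t^2 - 21*t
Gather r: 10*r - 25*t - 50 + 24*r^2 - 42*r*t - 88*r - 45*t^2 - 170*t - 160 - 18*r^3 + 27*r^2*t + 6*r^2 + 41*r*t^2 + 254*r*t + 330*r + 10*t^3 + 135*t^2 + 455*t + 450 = -18*r^3 + r^2*(27*t + 30) + r*(41*t^2 + 212*t + 252) + 10*t^3 + 90*t^2 + 260*t + 240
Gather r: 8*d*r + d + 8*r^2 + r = d + 8*r^2 + r*(8*d + 1)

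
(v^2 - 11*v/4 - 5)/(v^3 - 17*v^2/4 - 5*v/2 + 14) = (4*v + 5)/(4*v^2 - v - 14)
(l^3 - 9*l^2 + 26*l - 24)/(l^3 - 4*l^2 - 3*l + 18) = (l^2 - 6*l + 8)/(l^2 - l - 6)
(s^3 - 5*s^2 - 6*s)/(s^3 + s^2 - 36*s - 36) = s/(s + 6)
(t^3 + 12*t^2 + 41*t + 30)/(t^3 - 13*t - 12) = (t^2 + 11*t + 30)/(t^2 - t - 12)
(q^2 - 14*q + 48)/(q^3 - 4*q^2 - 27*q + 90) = (q - 8)/(q^2 + 2*q - 15)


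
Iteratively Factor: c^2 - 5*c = (c)*(c - 5)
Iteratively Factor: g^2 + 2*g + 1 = (g + 1)*(g + 1)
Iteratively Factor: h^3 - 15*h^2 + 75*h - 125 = (h - 5)*(h^2 - 10*h + 25) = (h - 5)^2*(h - 5)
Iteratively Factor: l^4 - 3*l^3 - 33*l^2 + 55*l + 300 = (l + 3)*(l^3 - 6*l^2 - 15*l + 100) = (l + 3)*(l + 4)*(l^2 - 10*l + 25) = (l - 5)*(l + 3)*(l + 4)*(l - 5)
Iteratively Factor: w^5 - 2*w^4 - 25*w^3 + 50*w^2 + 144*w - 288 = (w - 4)*(w^4 + 2*w^3 - 17*w^2 - 18*w + 72) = (w - 4)*(w - 3)*(w^3 + 5*w^2 - 2*w - 24) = (w - 4)*(w - 3)*(w - 2)*(w^2 + 7*w + 12) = (w - 4)*(w - 3)*(w - 2)*(w + 3)*(w + 4)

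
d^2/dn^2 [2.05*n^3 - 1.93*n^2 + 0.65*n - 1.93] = 12.3*n - 3.86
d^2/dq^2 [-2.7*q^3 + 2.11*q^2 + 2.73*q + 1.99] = 4.22 - 16.2*q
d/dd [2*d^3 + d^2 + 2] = 2*d*(3*d + 1)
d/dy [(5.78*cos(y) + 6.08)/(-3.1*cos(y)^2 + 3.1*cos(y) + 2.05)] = (-17.918*cos(y)^2 - 37.696*cos(y) + 6.999)*sin(y)/(9.61*cos(y)^4 - 19.22*cos(y)^3 - 3.1*cos(y)^2 + 12.71*cos(y) + 4.2025)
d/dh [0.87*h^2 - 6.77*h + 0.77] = 1.74*h - 6.77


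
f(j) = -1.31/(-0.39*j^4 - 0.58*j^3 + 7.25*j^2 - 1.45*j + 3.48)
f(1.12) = -0.14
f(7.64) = 0.00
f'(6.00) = -0.00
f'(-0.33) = -0.37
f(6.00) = 0.00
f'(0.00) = -0.16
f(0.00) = -0.38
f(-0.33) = -0.27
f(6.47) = 0.00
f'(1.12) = 0.15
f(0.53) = -0.28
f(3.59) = -13.45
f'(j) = -1.31*(1.56*j^3 + 1.74*j^2 - 14.5*j + 1.45)/(-0.39*j^4 - 0.58*j^3 + 7.25*j^2 - 1.45*j + 3.48)^2 = (-2.0436*j^3 - 2.2794*j^2 + 18.995*j - 1.8995)/(0.39*j^4 + 0.58*j^3 - 7.25*j^2 + 1.45*j - 3.48)^2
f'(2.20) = 0.02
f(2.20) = -0.07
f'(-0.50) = -0.32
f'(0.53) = 0.34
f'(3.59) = -6074.95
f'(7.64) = -0.00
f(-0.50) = -0.22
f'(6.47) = -0.00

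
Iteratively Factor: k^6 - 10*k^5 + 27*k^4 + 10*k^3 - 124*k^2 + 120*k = (k)*(k^5 - 10*k^4 + 27*k^3 + 10*k^2 - 124*k + 120) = k*(k - 5)*(k^4 - 5*k^3 + 2*k^2 + 20*k - 24) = k*(k - 5)*(k - 2)*(k^3 - 3*k^2 - 4*k + 12) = k*(k - 5)*(k - 2)*(k + 2)*(k^2 - 5*k + 6) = k*(k - 5)*(k - 2)^2*(k + 2)*(k - 3)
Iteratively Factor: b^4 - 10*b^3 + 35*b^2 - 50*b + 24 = (b - 1)*(b^3 - 9*b^2 + 26*b - 24) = (b - 2)*(b - 1)*(b^2 - 7*b + 12) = (b - 3)*(b - 2)*(b - 1)*(b - 4)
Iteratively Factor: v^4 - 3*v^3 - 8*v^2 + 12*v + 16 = (v - 4)*(v^3 + v^2 - 4*v - 4) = (v - 4)*(v + 2)*(v^2 - v - 2) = (v - 4)*(v - 2)*(v + 2)*(v + 1)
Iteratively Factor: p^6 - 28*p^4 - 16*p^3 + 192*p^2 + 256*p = (p - 4)*(p^5 + 4*p^4 - 12*p^3 - 64*p^2 - 64*p) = p*(p - 4)*(p^4 + 4*p^3 - 12*p^2 - 64*p - 64) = p*(p - 4)*(p + 2)*(p^3 + 2*p^2 - 16*p - 32) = p*(p - 4)^2*(p + 2)*(p^2 + 6*p + 8) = p*(p - 4)^2*(p + 2)*(p + 4)*(p + 2)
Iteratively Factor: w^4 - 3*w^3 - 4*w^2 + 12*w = (w - 3)*(w^3 - 4*w) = (w - 3)*(w - 2)*(w^2 + 2*w) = (w - 3)*(w - 2)*(w + 2)*(w)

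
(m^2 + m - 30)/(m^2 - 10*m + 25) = (m + 6)/(m - 5)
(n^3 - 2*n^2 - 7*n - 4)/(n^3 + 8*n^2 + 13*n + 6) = (n - 4)/(n + 6)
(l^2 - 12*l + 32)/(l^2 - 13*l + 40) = (l - 4)/(l - 5)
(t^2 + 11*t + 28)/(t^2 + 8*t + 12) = (t^2 + 11*t + 28)/(t^2 + 8*t + 12)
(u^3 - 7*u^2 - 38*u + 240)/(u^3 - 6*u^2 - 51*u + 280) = (u + 6)/(u + 7)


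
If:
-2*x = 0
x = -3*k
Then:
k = 0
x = 0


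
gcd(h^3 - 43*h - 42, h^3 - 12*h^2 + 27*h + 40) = h + 1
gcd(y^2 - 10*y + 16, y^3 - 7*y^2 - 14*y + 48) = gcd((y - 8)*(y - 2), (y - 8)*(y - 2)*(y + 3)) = y^2 - 10*y + 16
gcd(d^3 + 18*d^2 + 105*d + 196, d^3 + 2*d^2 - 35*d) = d + 7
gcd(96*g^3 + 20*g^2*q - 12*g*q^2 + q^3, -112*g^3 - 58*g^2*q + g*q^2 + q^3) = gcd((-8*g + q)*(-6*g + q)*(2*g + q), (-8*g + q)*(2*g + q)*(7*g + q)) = -16*g^2 - 6*g*q + q^2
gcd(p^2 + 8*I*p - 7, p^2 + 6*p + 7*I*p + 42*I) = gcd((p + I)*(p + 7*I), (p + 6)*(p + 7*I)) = p + 7*I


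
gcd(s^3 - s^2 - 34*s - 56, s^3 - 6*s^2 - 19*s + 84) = s^2 - 3*s - 28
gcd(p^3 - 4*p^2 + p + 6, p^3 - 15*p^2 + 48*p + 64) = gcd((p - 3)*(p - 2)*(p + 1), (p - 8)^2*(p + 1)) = p + 1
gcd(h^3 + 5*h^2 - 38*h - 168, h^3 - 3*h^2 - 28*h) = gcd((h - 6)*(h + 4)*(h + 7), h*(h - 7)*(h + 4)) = h + 4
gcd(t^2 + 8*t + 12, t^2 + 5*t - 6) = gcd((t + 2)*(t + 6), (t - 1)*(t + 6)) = t + 6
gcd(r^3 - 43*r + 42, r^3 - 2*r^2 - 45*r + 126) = r^2 + r - 42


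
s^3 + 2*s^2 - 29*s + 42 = (s - 3)*(s - 2)*(s + 7)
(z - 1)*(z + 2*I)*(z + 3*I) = z^3 - z^2 + 5*I*z^2 - 6*z - 5*I*z + 6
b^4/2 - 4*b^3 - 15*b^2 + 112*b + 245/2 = (b/2 + 1/2)*(b - 7)^2*(b + 5)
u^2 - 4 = (u - 2)*(u + 2)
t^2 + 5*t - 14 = (t - 2)*(t + 7)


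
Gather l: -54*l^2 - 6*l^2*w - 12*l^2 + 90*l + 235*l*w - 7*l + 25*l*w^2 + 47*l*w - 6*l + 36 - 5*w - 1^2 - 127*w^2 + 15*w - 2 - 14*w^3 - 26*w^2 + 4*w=l^2*(-6*w - 66) + l*(25*w^2 + 282*w + 77) - 14*w^3 - 153*w^2 + 14*w + 33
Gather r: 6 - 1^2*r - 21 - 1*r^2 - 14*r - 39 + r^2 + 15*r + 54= 0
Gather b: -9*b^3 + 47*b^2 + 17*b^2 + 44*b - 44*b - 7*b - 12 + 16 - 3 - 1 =-9*b^3 + 64*b^2 - 7*b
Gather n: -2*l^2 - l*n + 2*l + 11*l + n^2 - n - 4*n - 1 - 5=-2*l^2 + 13*l + n^2 + n*(-l - 5) - 6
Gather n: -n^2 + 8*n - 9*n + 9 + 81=-n^2 - n + 90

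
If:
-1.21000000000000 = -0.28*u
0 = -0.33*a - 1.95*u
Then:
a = -25.54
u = 4.32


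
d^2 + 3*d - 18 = (d - 3)*(d + 6)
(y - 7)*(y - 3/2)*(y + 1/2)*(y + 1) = y^4 - 7*y^3 - 7*y^2/4 + 23*y/2 + 21/4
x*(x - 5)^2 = x^3 - 10*x^2 + 25*x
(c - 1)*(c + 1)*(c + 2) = c^3 + 2*c^2 - c - 2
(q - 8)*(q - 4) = q^2 - 12*q + 32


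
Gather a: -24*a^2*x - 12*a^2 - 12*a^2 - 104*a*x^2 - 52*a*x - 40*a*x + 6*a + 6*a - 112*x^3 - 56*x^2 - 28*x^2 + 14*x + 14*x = a^2*(-24*x - 24) + a*(-104*x^2 - 92*x + 12) - 112*x^3 - 84*x^2 + 28*x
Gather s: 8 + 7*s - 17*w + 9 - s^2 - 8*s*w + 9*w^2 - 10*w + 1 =-s^2 + s*(7 - 8*w) + 9*w^2 - 27*w + 18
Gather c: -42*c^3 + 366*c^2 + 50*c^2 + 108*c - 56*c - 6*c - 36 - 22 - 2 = -42*c^3 + 416*c^2 + 46*c - 60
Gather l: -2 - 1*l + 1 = -l - 1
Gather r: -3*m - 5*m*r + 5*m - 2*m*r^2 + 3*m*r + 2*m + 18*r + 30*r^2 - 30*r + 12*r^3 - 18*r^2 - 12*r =4*m + 12*r^3 + r^2*(12 - 2*m) + r*(-2*m - 24)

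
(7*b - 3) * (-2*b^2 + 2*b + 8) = -14*b^3 + 20*b^2 + 50*b - 24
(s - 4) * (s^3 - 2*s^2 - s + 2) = s^4 - 6*s^3 + 7*s^2 + 6*s - 8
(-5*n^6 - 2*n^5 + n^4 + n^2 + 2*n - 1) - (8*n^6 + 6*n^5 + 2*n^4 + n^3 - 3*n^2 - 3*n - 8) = -13*n^6 - 8*n^5 - n^4 - n^3 + 4*n^2 + 5*n + 7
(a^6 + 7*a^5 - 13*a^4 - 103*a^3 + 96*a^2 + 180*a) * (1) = a^6 + 7*a^5 - 13*a^4 - 103*a^3 + 96*a^2 + 180*a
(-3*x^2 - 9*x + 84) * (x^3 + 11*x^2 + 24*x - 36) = -3*x^5 - 42*x^4 - 87*x^3 + 816*x^2 + 2340*x - 3024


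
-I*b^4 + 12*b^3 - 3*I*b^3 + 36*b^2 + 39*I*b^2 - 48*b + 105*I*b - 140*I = (b + 4)*(b + 5*I)*(b + 7*I)*(-I*b + I)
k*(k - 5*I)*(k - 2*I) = k^3 - 7*I*k^2 - 10*k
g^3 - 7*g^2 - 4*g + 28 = (g - 7)*(g - 2)*(g + 2)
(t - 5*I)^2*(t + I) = t^3 - 9*I*t^2 - 15*t - 25*I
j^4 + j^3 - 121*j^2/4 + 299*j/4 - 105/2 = (j - 5/2)*(j - 2)*(j - 3/2)*(j + 7)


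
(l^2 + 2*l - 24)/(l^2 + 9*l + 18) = (l - 4)/(l + 3)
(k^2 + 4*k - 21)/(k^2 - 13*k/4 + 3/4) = 4*(k + 7)/(4*k - 1)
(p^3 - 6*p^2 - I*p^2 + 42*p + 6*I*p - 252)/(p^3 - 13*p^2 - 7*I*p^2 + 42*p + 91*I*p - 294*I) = (p + 6*I)/(p - 7)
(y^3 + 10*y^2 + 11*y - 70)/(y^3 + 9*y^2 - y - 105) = (y - 2)/(y - 3)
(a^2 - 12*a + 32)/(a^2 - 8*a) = (a - 4)/a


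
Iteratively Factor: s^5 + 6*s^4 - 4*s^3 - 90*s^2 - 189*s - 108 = (s + 3)*(s^4 + 3*s^3 - 13*s^2 - 51*s - 36) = (s + 3)^2*(s^3 - 13*s - 12) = (s - 4)*(s + 3)^2*(s^2 + 4*s + 3) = (s - 4)*(s + 1)*(s + 3)^2*(s + 3)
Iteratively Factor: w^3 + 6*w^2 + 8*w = (w)*(w^2 + 6*w + 8) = w*(w + 2)*(w + 4)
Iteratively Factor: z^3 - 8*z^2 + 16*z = (z - 4)*(z^2 - 4*z) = z*(z - 4)*(z - 4)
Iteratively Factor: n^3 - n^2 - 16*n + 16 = (n + 4)*(n^2 - 5*n + 4) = (n - 4)*(n + 4)*(n - 1)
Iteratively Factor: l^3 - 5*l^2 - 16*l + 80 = (l - 5)*(l^2 - 16) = (l - 5)*(l + 4)*(l - 4)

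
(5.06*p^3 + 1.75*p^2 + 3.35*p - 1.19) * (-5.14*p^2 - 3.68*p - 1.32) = -26.0084*p^5 - 27.6158*p^4 - 30.3382*p^3 - 8.5214*p^2 - 0.0428000000000006*p + 1.5708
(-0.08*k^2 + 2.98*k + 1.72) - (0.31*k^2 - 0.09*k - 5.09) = -0.39*k^2 + 3.07*k + 6.81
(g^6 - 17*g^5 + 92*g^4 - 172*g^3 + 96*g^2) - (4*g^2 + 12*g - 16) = g^6 - 17*g^5 + 92*g^4 - 172*g^3 + 92*g^2 - 12*g + 16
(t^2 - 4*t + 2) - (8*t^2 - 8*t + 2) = -7*t^2 + 4*t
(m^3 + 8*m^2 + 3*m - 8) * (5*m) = 5*m^4 + 40*m^3 + 15*m^2 - 40*m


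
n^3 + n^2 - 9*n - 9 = (n - 3)*(n + 1)*(n + 3)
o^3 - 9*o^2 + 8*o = o*(o - 8)*(o - 1)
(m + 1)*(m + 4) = m^2 + 5*m + 4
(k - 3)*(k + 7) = k^2 + 4*k - 21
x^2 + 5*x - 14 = (x - 2)*(x + 7)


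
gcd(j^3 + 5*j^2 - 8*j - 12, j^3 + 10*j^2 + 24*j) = j + 6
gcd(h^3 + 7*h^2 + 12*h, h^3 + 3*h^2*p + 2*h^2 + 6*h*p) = h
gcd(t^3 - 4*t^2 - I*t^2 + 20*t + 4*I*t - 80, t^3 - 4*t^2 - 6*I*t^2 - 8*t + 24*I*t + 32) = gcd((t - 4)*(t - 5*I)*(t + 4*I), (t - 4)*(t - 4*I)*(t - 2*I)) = t - 4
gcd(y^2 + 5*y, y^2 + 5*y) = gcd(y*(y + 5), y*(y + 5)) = y^2 + 5*y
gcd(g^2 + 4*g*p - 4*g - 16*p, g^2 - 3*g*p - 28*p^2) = g + 4*p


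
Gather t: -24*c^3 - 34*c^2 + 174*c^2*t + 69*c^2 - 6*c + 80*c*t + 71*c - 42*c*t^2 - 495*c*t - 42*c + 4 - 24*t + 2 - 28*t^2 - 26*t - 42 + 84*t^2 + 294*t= -24*c^3 + 35*c^2 + 23*c + t^2*(56 - 42*c) + t*(174*c^2 - 415*c + 244) - 36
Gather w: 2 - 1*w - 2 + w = 0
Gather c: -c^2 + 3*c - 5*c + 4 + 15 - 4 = -c^2 - 2*c + 15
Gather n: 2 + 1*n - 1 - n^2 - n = 1 - n^2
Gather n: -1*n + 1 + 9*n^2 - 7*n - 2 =9*n^2 - 8*n - 1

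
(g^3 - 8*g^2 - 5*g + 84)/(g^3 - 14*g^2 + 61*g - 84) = (g + 3)/(g - 3)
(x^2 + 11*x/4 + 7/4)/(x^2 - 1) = (x + 7/4)/(x - 1)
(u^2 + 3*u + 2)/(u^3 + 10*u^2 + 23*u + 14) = 1/(u + 7)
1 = 1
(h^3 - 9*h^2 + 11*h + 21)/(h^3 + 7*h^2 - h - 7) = (h^2 - 10*h + 21)/(h^2 + 6*h - 7)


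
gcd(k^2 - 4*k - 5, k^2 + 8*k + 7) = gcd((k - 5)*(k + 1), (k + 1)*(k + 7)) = k + 1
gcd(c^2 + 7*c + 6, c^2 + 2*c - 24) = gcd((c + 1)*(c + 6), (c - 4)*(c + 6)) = c + 6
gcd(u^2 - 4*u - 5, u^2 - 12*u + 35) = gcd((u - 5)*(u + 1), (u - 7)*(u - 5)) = u - 5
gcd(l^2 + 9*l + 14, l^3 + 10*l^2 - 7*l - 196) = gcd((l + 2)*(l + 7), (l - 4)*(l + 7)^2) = l + 7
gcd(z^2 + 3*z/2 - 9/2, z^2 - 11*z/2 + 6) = z - 3/2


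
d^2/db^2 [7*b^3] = 42*b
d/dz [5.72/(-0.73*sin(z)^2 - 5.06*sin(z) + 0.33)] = (8.3512*sin(z) + 28.9432)*cos(z)/(0.73*sin(z)^2 + 5.06*sin(z) - 0.33)^2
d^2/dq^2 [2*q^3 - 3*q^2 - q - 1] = 12*q - 6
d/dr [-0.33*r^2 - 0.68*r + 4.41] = -0.66*r - 0.68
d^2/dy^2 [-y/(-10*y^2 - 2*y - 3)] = 4*(2*y*(10*y + 1)^2 - (15*y + 1)*(10*y^2 + 2*y + 3))/(10*y^2 + 2*y + 3)^3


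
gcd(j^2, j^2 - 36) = 1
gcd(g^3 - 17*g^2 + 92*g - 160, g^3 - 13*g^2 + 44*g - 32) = g^2 - 12*g + 32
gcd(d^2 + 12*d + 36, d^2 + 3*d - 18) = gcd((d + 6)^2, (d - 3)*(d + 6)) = d + 6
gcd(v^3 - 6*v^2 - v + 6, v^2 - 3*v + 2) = v - 1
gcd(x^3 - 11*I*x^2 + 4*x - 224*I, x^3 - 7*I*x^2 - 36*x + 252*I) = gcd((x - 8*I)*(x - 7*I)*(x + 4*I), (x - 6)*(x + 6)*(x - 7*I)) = x - 7*I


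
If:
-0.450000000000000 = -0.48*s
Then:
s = 0.94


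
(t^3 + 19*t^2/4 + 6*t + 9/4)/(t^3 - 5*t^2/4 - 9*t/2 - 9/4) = (t + 3)/(t - 3)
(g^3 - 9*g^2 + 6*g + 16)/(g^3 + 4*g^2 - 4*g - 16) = (g^2 - 7*g - 8)/(g^2 + 6*g + 8)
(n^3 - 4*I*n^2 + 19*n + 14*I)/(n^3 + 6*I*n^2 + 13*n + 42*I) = (n^2 - 6*I*n + 7)/(n^2 + 4*I*n + 21)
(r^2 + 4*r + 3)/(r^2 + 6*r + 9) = (r + 1)/(r + 3)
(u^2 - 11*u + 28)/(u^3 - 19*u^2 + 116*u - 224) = 1/(u - 8)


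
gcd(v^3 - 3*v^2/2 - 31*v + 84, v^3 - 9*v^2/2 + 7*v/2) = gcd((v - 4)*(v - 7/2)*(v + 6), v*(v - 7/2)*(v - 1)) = v - 7/2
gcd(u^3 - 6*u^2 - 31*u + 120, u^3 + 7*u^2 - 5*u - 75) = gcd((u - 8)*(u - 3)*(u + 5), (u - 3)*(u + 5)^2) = u^2 + 2*u - 15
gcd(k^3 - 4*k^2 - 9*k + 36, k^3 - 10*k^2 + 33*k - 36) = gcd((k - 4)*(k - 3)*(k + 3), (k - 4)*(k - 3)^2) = k^2 - 7*k + 12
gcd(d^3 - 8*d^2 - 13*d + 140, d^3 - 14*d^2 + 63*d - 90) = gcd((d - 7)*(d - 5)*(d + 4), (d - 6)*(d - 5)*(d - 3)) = d - 5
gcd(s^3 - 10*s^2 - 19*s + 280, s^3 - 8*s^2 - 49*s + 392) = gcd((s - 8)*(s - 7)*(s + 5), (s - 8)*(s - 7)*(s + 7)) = s^2 - 15*s + 56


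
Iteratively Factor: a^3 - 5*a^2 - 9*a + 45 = (a + 3)*(a^2 - 8*a + 15) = (a - 5)*(a + 3)*(a - 3)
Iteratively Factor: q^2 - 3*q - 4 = (q - 4)*(q + 1)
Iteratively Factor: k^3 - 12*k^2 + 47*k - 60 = (k - 3)*(k^2 - 9*k + 20) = (k - 5)*(k - 3)*(k - 4)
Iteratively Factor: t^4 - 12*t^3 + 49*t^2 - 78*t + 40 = (t - 4)*(t^3 - 8*t^2 + 17*t - 10) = (t - 5)*(t - 4)*(t^2 - 3*t + 2) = (t - 5)*(t - 4)*(t - 1)*(t - 2)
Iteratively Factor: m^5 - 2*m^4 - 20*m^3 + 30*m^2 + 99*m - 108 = (m - 4)*(m^4 + 2*m^3 - 12*m^2 - 18*m + 27) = (m - 4)*(m + 3)*(m^3 - m^2 - 9*m + 9) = (m - 4)*(m + 3)^2*(m^2 - 4*m + 3) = (m - 4)*(m - 3)*(m + 3)^2*(m - 1)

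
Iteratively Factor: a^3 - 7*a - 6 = (a - 3)*(a^2 + 3*a + 2) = (a - 3)*(a + 1)*(a + 2)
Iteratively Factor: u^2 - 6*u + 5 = (u - 5)*(u - 1)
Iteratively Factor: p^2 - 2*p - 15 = (p - 5)*(p + 3)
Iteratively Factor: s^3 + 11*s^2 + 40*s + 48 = (s + 4)*(s^2 + 7*s + 12) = (s + 3)*(s + 4)*(s + 4)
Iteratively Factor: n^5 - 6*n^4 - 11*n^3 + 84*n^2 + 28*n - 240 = (n - 4)*(n^4 - 2*n^3 - 19*n^2 + 8*n + 60) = (n - 4)*(n - 2)*(n^3 - 19*n - 30) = (n - 4)*(n - 2)*(n + 3)*(n^2 - 3*n - 10) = (n - 5)*(n - 4)*(n - 2)*(n + 3)*(n + 2)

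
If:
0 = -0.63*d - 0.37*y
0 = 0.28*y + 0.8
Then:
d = 1.68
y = -2.86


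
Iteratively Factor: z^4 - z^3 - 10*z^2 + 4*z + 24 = (z + 2)*(z^3 - 3*z^2 - 4*z + 12) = (z + 2)^2*(z^2 - 5*z + 6) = (z - 3)*(z + 2)^2*(z - 2)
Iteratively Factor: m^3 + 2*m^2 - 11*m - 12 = (m + 1)*(m^2 + m - 12) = (m - 3)*(m + 1)*(m + 4)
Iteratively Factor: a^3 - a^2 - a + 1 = (a - 1)*(a^2 - 1) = (a - 1)*(a + 1)*(a - 1)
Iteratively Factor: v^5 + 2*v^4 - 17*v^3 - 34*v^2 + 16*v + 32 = (v + 1)*(v^4 + v^3 - 18*v^2 - 16*v + 32) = (v + 1)*(v + 4)*(v^3 - 3*v^2 - 6*v + 8) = (v - 1)*(v + 1)*(v + 4)*(v^2 - 2*v - 8) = (v - 4)*(v - 1)*(v + 1)*(v + 4)*(v + 2)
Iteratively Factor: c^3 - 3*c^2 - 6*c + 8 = (c - 1)*(c^2 - 2*c - 8) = (c - 1)*(c + 2)*(c - 4)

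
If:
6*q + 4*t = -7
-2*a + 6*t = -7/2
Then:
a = 3*t + 7/4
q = -2*t/3 - 7/6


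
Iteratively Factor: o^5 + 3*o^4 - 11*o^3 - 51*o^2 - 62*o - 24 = (o + 1)*(o^4 + 2*o^3 - 13*o^2 - 38*o - 24) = (o + 1)*(o + 2)*(o^3 - 13*o - 12) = (o - 4)*(o + 1)*(o + 2)*(o^2 + 4*o + 3) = (o - 4)*(o + 1)*(o + 2)*(o + 3)*(o + 1)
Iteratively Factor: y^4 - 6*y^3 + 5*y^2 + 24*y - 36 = (y - 3)*(y^3 - 3*y^2 - 4*y + 12) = (y - 3)*(y + 2)*(y^2 - 5*y + 6) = (y - 3)^2*(y + 2)*(y - 2)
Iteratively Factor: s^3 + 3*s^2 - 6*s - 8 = (s + 1)*(s^2 + 2*s - 8) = (s + 1)*(s + 4)*(s - 2)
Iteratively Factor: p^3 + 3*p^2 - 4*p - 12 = (p - 2)*(p^2 + 5*p + 6) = (p - 2)*(p + 2)*(p + 3)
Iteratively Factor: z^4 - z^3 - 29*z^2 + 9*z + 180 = (z - 3)*(z^3 + 2*z^2 - 23*z - 60) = (z - 5)*(z - 3)*(z^2 + 7*z + 12) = (z - 5)*(z - 3)*(z + 3)*(z + 4)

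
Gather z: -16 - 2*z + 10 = -2*z - 6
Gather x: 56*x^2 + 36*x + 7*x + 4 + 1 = 56*x^2 + 43*x + 5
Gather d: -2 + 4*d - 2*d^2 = -2*d^2 + 4*d - 2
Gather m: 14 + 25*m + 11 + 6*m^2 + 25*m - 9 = 6*m^2 + 50*m + 16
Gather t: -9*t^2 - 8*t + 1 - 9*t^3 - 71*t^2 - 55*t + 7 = -9*t^3 - 80*t^2 - 63*t + 8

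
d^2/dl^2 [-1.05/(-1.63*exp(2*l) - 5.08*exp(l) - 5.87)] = (1.05*(3.26*exp(l) + 5.08)*(6.52*exp(l) + 10.16)*exp(l) - (6.846*exp(l) + 5.334)*(1.63*exp(2*l) + 5.08*exp(l) + 5.87))*exp(l)/(1.63*exp(2*l) + 5.08*exp(l) + 5.87)^3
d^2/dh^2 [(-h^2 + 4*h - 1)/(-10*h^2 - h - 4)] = 2*(-410*h^3 + 180*h^2 + 510*h - 7)/(1000*h^6 + 300*h^5 + 1230*h^4 + 241*h^3 + 492*h^2 + 48*h + 64)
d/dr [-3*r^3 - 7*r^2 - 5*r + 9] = -9*r^2 - 14*r - 5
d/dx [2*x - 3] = 2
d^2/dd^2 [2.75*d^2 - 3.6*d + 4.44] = 5.50000000000000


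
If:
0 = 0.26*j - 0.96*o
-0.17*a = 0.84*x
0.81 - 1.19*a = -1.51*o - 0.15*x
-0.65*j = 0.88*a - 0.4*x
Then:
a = 0.44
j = -0.66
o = -0.18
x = -0.09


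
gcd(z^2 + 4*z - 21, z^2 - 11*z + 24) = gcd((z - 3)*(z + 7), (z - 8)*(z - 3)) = z - 3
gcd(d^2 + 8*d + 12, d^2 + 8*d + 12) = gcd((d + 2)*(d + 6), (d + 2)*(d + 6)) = d^2 + 8*d + 12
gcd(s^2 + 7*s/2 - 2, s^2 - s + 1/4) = s - 1/2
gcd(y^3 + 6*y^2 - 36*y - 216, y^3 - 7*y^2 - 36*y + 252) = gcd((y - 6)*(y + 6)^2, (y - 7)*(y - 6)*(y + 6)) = y^2 - 36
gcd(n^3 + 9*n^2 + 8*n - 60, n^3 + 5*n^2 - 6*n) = n + 6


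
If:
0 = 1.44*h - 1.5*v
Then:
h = 1.04166666666667*v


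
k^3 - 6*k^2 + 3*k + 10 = (k - 5)*(k - 2)*(k + 1)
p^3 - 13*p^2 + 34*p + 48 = (p - 8)*(p - 6)*(p + 1)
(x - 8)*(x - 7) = x^2 - 15*x + 56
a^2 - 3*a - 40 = (a - 8)*(a + 5)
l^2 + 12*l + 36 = (l + 6)^2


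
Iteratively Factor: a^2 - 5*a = (a)*(a - 5)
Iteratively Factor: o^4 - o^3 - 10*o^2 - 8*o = (o + 1)*(o^3 - 2*o^2 - 8*o) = o*(o + 1)*(o^2 - 2*o - 8) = o*(o + 1)*(o + 2)*(o - 4)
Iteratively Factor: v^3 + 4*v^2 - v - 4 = (v - 1)*(v^2 + 5*v + 4) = (v - 1)*(v + 4)*(v + 1)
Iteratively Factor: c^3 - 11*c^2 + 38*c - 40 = (c - 5)*(c^2 - 6*c + 8) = (c - 5)*(c - 2)*(c - 4)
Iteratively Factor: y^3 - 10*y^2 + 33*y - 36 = (y - 3)*(y^2 - 7*y + 12) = (y - 3)^2*(y - 4)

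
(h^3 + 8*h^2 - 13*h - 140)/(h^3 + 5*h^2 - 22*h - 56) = (h + 5)/(h + 2)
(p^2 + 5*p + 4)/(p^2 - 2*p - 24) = (p + 1)/(p - 6)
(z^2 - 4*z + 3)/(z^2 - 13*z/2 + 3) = 2*(z^2 - 4*z + 3)/(2*z^2 - 13*z + 6)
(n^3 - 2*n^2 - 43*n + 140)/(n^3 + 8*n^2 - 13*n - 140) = (n - 5)/(n + 5)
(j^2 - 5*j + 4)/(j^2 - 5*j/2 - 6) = 2*(j - 1)/(2*j + 3)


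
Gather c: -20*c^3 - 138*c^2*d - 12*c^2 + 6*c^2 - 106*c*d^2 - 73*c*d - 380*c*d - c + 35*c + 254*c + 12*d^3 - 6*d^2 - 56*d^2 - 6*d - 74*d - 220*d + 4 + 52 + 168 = -20*c^3 + c^2*(-138*d - 6) + c*(-106*d^2 - 453*d + 288) + 12*d^3 - 62*d^2 - 300*d + 224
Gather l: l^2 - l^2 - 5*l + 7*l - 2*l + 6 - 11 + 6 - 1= 0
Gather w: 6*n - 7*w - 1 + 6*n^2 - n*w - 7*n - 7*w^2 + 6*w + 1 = 6*n^2 - n - 7*w^2 + w*(-n - 1)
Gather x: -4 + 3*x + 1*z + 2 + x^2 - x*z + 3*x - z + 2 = x^2 + x*(6 - z)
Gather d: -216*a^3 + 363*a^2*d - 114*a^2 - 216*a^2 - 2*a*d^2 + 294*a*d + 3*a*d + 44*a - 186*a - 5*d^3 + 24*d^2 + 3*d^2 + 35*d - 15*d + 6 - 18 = -216*a^3 - 330*a^2 - 142*a - 5*d^3 + d^2*(27 - 2*a) + d*(363*a^2 + 297*a + 20) - 12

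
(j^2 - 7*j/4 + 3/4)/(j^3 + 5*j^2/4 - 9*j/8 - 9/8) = 2*(4*j - 3)/(8*j^2 + 18*j + 9)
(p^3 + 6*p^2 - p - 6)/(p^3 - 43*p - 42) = (p - 1)/(p - 7)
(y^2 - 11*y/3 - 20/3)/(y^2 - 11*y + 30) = (y + 4/3)/(y - 6)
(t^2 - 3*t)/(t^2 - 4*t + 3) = t/(t - 1)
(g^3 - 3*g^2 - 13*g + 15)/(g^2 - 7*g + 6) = (g^2 - 2*g - 15)/(g - 6)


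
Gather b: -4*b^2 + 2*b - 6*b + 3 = -4*b^2 - 4*b + 3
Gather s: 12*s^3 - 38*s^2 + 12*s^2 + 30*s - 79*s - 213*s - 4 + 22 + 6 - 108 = 12*s^3 - 26*s^2 - 262*s - 84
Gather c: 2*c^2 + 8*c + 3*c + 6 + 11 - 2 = 2*c^2 + 11*c + 15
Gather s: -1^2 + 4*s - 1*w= 4*s - w - 1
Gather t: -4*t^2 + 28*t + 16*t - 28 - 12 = -4*t^2 + 44*t - 40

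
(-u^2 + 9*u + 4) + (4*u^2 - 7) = 3*u^2 + 9*u - 3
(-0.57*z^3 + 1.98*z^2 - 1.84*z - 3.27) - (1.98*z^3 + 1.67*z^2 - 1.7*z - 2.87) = -2.55*z^3 + 0.31*z^2 - 0.14*z - 0.4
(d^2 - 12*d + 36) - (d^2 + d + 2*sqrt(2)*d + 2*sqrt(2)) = -13*d - 2*sqrt(2)*d - 2*sqrt(2) + 36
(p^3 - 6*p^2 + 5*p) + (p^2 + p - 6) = p^3 - 5*p^2 + 6*p - 6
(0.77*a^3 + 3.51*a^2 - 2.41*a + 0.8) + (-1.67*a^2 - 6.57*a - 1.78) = 0.77*a^3 + 1.84*a^2 - 8.98*a - 0.98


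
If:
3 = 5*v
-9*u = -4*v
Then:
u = 4/15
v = 3/5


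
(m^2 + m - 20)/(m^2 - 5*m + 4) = (m + 5)/(m - 1)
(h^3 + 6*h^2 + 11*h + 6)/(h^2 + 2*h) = h + 4 + 3/h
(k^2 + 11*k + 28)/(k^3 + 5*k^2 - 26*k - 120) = (k + 7)/(k^2 + k - 30)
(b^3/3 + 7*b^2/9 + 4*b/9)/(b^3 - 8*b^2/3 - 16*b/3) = (b + 1)/(3*(b - 4))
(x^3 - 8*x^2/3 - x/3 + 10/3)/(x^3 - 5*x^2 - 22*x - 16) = (3*x^2 - 11*x + 10)/(3*(x^2 - 6*x - 16))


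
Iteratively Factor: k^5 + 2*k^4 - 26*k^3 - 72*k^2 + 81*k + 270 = (k - 5)*(k^4 + 7*k^3 + 9*k^2 - 27*k - 54) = (k - 5)*(k + 3)*(k^3 + 4*k^2 - 3*k - 18) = (k - 5)*(k - 2)*(k + 3)*(k^2 + 6*k + 9) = (k - 5)*(k - 2)*(k + 3)^2*(k + 3)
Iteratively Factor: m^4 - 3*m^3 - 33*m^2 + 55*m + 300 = (m - 5)*(m^3 + 2*m^2 - 23*m - 60) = (m - 5)^2*(m^2 + 7*m + 12) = (m - 5)^2*(m + 4)*(m + 3)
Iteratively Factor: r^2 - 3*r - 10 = (r + 2)*(r - 5)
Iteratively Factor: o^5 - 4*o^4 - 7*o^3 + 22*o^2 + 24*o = (o + 1)*(o^4 - 5*o^3 - 2*o^2 + 24*o) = (o + 1)*(o + 2)*(o^3 - 7*o^2 + 12*o) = (o - 3)*(o + 1)*(o + 2)*(o^2 - 4*o) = o*(o - 3)*(o + 1)*(o + 2)*(o - 4)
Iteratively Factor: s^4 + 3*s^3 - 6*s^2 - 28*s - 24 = (s + 2)*(s^3 + s^2 - 8*s - 12) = (s + 2)^2*(s^2 - s - 6) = (s + 2)^3*(s - 3)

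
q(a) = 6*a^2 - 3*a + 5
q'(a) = 12*a - 3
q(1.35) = 11.88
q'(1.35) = 13.20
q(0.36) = 4.70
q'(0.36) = 1.32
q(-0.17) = 5.68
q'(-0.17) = -5.04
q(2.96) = 48.69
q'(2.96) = 32.52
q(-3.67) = 96.82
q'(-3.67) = -47.04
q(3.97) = 87.66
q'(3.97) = 44.64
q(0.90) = 7.16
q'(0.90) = 7.80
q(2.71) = 40.93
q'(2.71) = 29.52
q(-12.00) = 905.00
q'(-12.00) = -147.00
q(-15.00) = 1400.00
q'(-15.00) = -183.00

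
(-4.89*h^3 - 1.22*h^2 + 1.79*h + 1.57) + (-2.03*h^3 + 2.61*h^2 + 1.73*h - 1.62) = -6.92*h^3 + 1.39*h^2 + 3.52*h - 0.05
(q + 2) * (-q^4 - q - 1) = -q^5 - 2*q^4 - q^2 - 3*q - 2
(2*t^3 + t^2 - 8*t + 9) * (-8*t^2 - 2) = -16*t^5 - 8*t^4 + 60*t^3 - 74*t^2 + 16*t - 18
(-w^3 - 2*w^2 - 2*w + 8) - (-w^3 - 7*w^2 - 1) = 5*w^2 - 2*w + 9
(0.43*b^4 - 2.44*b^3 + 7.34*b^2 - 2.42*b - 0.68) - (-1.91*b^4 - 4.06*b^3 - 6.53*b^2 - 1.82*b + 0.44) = 2.34*b^4 + 1.62*b^3 + 13.87*b^2 - 0.6*b - 1.12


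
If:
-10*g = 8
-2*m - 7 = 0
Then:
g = -4/5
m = -7/2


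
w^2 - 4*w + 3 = (w - 3)*(w - 1)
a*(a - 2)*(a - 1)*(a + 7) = a^4 + 4*a^3 - 19*a^2 + 14*a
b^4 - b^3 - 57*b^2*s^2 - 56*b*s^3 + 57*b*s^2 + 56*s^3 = (b - 1)*(b - 8*s)*(b + s)*(b + 7*s)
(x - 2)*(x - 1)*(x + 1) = x^3 - 2*x^2 - x + 2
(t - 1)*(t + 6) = t^2 + 5*t - 6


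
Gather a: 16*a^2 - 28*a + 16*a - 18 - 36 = 16*a^2 - 12*a - 54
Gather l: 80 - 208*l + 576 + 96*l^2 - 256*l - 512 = 96*l^2 - 464*l + 144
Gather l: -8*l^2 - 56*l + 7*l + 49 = -8*l^2 - 49*l + 49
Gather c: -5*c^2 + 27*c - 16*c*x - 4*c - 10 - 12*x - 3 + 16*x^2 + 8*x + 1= -5*c^2 + c*(23 - 16*x) + 16*x^2 - 4*x - 12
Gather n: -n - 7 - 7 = -n - 14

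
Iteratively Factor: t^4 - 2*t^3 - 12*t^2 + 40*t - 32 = (t - 2)*(t^3 - 12*t + 16) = (t - 2)^2*(t^2 + 2*t - 8) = (t - 2)^3*(t + 4)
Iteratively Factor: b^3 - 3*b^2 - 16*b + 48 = (b - 3)*(b^2 - 16) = (b - 3)*(b + 4)*(b - 4)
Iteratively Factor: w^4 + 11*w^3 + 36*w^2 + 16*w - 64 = (w + 4)*(w^3 + 7*w^2 + 8*w - 16) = (w - 1)*(w + 4)*(w^2 + 8*w + 16) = (w - 1)*(w + 4)^2*(w + 4)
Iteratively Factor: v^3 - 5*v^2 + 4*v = (v - 4)*(v^2 - v) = v*(v - 4)*(v - 1)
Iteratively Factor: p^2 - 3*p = (p)*(p - 3)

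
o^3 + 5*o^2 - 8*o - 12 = (o - 2)*(o + 1)*(o + 6)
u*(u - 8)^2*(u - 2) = u^4 - 18*u^3 + 96*u^2 - 128*u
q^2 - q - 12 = (q - 4)*(q + 3)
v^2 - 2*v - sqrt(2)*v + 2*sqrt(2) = (v - 2)*(v - sqrt(2))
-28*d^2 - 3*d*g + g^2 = (-7*d + g)*(4*d + g)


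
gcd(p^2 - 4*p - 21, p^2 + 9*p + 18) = p + 3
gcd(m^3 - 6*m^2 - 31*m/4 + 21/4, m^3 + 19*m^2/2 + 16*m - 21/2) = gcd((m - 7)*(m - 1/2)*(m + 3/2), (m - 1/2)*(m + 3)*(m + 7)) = m - 1/2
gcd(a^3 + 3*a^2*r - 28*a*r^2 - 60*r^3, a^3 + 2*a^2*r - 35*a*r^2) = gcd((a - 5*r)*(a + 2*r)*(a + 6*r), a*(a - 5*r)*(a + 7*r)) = -a + 5*r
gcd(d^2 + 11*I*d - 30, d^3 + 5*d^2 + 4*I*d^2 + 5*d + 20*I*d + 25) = d + 5*I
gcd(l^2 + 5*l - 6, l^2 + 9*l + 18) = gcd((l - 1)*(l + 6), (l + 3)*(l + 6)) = l + 6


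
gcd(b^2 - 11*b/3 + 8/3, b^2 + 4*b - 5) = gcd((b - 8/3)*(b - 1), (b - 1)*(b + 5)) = b - 1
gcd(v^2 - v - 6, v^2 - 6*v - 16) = v + 2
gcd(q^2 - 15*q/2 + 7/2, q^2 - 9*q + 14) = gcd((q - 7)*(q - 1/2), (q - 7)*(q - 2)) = q - 7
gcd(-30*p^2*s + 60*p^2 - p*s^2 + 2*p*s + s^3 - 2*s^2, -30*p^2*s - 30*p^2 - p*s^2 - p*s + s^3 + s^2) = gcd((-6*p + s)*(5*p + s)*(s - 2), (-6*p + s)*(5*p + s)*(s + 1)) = 30*p^2 + p*s - s^2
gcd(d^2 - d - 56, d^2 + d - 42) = d + 7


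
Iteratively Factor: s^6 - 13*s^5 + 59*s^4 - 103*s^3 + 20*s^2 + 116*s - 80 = (s - 2)*(s^5 - 11*s^4 + 37*s^3 - 29*s^2 - 38*s + 40) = (s - 4)*(s - 2)*(s^4 - 7*s^3 + 9*s^2 + 7*s - 10) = (s - 4)*(s - 2)^2*(s^3 - 5*s^2 - s + 5) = (s - 4)*(s - 2)^2*(s + 1)*(s^2 - 6*s + 5) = (s - 4)*(s - 2)^2*(s - 1)*(s + 1)*(s - 5)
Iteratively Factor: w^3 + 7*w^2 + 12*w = (w + 3)*(w^2 + 4*w) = (w + 3)*(w + 4)*(w)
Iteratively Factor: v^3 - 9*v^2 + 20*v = (v - 4)*(v^2 - 5*v) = v*(v - 4)*(v - 5)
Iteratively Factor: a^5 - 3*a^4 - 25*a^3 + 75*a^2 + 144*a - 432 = (a - 4)*(a^4 + a^3 - 21*a^2 - 9*a + 108) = (a - 4)*(a - 3)*(a^3 + 4*a^2 - 9*a - 36) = (a - 4)*(a - 3)*(a + 4)*(a^2 - 9) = (a - 4)*(a - 3)*(a + 3)*(a + 4)*(a - 3)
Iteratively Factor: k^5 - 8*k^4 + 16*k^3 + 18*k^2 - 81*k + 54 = (k - 1)*(k^4 - 7*k^3 + 9*k^2 + 27*k - 54) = (k - 3)*(k - 1)*(k^3 - 4*k^2 - 3*k + 18) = (k - 3)*(k - 1)*(k + 2)*(k^2 - 6*k + 9) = (k - 3)^2*(k - 1)*(k + 2)*(k - 3)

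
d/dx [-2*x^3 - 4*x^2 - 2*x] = -6*x^2 - 8*x - 2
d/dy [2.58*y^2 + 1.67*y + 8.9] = 5.16*y + 1.67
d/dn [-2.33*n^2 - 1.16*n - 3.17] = -4.66*n - 1.16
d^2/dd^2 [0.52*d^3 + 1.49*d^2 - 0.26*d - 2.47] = 3.12*d + 2.98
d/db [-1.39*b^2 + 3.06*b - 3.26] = 3.06 - 2.78*b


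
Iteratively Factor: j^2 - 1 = (j + 1)*(j - 1)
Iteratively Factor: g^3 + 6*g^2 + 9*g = (g + 3)*(g^2 + 3*g) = g*(g + 3)*(g + 3)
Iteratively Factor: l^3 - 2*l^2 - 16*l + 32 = (l - 4)*(l^2 + 2*l - 8) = (l - 4)*(l - 2)*(l + 4)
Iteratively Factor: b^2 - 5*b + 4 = (b - 1)*(b - 4)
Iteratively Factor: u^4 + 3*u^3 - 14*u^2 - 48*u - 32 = (u - 4)*(u^3 + 7*u^2 + 14*u + 8) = (u - 4)*(u + 2)*(u^2 + 5*u + 4) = (u - 4)*(u + 1)*(u + 2)*(u + 4)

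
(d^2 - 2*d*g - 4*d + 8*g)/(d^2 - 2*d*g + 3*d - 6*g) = (d - 4)/(d + 3)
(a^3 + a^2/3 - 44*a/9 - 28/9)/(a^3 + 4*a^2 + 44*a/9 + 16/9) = (3*a - 7)/(3*a + 4)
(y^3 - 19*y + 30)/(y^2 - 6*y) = (y^3 - 19*y + 30)/(y*(y - 6))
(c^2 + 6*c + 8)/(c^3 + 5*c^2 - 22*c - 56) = (c + 4)/(c^2 + 3*c - 28)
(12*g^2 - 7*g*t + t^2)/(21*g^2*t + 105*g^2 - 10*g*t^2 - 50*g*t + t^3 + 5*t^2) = (-4*g + t)/(-7*g*t - 35*g + t^2 + 5*t)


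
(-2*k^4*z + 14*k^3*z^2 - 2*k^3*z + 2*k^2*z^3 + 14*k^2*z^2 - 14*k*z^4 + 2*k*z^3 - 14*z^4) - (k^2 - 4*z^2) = -2*k^4*z + 14*k^3*z^2 - 2*k^3*z + 2*k^2*z^3 + 14*k^2*z^2 - k^2 - 14*k*z^4 + 2*k*z^3 - 14*z^4 + 4*z^2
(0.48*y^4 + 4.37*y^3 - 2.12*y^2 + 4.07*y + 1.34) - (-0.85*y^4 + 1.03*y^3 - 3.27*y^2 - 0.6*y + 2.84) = 1.33*y^4 + 3.34*y^3 + 1.15*y^2 + 4.67*y - 1.5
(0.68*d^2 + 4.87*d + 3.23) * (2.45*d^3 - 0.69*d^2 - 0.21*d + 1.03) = 1.666*d^5 + 11.4623*d^4 + 4.4104*d^3 - 2.551*d^2 + 4.3378*d + 3.3269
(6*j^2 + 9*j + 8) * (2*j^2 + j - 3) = 12*j^4 + 24*j^3 + 7*j^2 - 19*j - 24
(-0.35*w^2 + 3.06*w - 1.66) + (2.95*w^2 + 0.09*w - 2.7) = 2.6*w^2 + 3.15*w - 4.36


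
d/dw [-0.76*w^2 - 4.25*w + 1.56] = -1.52*w - 4.25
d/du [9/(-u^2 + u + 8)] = 9*(2*u - 1)/(-u^2 + u + 8)^2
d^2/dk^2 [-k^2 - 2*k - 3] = -2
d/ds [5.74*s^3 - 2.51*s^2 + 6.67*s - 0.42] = 17.22*s^2 - 5.02*s + 6.67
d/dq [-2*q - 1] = -2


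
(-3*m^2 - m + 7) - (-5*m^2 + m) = 2*m^2 - 2*m + 7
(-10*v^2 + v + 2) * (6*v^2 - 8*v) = -60*v^4 + 86*v^3 + 4*v^2 - 16*v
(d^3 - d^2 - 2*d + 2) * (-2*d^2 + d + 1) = -2*d^5 + 3*d^4 + 4*d^3 - 7*d^2 + 2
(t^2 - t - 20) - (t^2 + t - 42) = 22 - 2*t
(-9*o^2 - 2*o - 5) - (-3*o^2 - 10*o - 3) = -6*o^2 + 8*o - 2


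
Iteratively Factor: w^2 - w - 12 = (w - 4)*(w + 3)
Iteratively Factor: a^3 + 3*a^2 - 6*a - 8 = (a + 4)*(a^2 - a - 2) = (a - 2)*(a + 4)*(a + 1)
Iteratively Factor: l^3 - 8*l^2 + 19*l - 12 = (l - 1)*(l^2 - 7*l + 12) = (l - 4)*(l - 1)*(l - 3)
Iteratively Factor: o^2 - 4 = (o + 2)*(o - 2)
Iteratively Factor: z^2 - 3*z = (z - 3)*(z)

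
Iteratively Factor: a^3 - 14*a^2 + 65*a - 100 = (a - 5)*(a^2 - 9*a + 20) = (a - 5)*(a - 4)*(a - 5)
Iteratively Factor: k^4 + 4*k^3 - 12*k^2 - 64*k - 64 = (k + 4)*(k^3 - 12*k - 16) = (k + 2)*(k + 4)*(k^2 - 2*k - 8) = (k + 2)^2*(k + 4)*(k - 4)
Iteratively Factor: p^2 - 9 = (p - 3)*(p + 3)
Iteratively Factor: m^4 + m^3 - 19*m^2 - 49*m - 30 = (m + 3)*(m^3 - 2*m^2 - 13*m - 10) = (m - 5)*(m + 3)*(m^2 + 3*m + 2) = (m - 5)*(m + 2)*(m + 3)*(m + 1)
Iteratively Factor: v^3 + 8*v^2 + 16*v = (v + 4)*(v^2 + 4*v) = v*(v + 4)*(v + 4)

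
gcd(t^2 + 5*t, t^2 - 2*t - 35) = t + 5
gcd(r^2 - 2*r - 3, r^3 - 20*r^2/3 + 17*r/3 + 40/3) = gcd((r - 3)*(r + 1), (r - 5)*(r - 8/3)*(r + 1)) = r + 1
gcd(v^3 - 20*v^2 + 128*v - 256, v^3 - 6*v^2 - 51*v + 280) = v - 8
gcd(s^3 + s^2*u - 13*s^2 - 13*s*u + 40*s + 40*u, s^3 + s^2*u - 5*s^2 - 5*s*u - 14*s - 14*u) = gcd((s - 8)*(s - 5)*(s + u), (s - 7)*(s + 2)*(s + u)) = s + u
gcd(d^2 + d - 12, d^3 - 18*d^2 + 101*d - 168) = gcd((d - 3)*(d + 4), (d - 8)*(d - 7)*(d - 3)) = d - 3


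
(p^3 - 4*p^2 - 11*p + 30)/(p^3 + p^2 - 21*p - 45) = (p - 2)/(p + 3)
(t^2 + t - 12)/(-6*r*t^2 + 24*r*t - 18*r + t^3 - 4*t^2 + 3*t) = (-t - 4)/(6*r*t - 6*r - t^2 + t)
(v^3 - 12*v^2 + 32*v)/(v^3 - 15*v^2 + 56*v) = (v - 4)/(v - 7)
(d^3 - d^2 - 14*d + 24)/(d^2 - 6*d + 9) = (d^2 + 2*d - 8)/(d - 3)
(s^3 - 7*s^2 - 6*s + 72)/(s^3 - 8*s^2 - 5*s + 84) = (s - 6)/(s - 7)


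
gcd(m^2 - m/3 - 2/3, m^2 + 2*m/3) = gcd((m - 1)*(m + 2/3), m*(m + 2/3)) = m + 2/3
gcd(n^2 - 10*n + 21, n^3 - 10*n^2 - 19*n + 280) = n - 7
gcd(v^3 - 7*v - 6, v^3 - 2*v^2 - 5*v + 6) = v^2 - v - 6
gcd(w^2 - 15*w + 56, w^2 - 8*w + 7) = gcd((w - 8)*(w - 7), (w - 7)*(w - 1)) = w - 7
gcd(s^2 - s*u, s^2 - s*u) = s^2 - s*u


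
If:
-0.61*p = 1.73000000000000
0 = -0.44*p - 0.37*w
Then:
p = -2.84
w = 3.37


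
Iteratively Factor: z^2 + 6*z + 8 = (z + 2)*(z + 4)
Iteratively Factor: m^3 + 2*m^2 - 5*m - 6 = (m + 1)*(m^2 + m - 6) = (m + 1)*(m + 3)*(m - 2)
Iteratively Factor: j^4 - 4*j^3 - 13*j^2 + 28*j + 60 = (j - 5)*(j^3 + j^2 - 8*j - 12) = (j - 5)*(j - 3)*(j^2 + 4*j + 4) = (j - 5)*(j - 3)*(j + 2)*(j + 2)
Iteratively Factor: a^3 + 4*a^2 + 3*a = (a + 1)*(a^2 + 3*a) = a*(a + 1)*(a + 3)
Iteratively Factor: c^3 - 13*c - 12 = (c + 1)*(c^2 - c - 12) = (c + 1)*(c + 3)*(c - 4)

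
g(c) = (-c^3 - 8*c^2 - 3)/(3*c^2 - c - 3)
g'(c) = (1 - 6*c)*(-c^3 - 8*c^2 - 3)/(3*c^2 - c - 3)^2 + (-3*c^2 - 16*c)/(3*c^2 - c - 3) = (c*(3*c + 16)*(-3*c^2 + c + 3) + (6*c - 1)*(c^3 + 8*c^2 + 3))/(-3*c^2 + c + 3)^2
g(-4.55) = -1.17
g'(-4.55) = -0.35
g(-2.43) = -2.09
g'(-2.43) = -0.67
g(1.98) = -6.21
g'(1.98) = 3.56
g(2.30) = -5.44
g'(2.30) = 1.60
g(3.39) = -4.77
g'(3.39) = 0.12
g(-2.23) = -2.24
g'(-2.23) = -0.81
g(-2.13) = -2.33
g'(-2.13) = -0.91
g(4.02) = -4.76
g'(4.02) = -0.07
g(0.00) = 1.00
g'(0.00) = -0.33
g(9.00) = -5.97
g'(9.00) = -0.30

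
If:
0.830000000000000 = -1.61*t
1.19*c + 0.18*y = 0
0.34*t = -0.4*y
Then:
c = -0.07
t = -0.52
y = 0.44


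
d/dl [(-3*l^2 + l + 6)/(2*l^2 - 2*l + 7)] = (4*l^2 - 66*l + 19)/(4*l^4 - 8*l^3 + 32*l^2 - 28*l + 49)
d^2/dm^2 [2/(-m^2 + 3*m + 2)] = 4*(-m^2 + 3*m + (2*m - 3)^2 + 2)/(-m^2 + 3*m + 2)^3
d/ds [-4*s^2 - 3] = -8*s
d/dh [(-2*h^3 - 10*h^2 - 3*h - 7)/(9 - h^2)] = (2*h^4 - 57*h^2 - 194*h - 27)/(h^4 - 18*h^2 + 81)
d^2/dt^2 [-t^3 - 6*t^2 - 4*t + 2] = -6*t - 12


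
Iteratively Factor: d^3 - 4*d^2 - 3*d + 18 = (d - 3)*(d^2 - d - 6) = (d - 3)*(d + 2)*(d - 3)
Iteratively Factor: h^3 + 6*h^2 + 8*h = (h + 2)*(h^2 + 4*h) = h*(h + 2)*(h + 4)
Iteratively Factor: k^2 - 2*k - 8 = (k - 4)*(k + 2)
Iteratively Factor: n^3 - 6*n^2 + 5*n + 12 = (n + 1)*(n^2 - 7*n + 12) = (n - 3)*(n + 1)*(n - 4)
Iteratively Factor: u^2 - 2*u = (u - 2)*(u)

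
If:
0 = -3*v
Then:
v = 0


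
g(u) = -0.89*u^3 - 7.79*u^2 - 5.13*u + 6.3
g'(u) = -2.67*u^2 - 15.58*u - 5.13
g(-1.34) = 1.33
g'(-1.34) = 10.95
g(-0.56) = 6.89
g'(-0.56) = 2.76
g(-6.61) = -43.12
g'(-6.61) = -18.80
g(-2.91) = -22.81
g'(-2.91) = 17.60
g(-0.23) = 7.08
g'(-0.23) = -1.69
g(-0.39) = 7.17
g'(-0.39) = 0.54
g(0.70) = -1.41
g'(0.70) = -17.34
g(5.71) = -442.67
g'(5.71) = -181.14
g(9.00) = -1319.67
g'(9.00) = -361.62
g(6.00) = -497.16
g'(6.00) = -194.73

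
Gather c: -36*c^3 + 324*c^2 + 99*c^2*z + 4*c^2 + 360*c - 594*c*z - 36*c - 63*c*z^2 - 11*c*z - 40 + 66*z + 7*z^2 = -36*c^3 + c^2*(99*z + 328) + c*(-63*z^2 - 605*z + 324) + 7*z^2 + 66*z - 40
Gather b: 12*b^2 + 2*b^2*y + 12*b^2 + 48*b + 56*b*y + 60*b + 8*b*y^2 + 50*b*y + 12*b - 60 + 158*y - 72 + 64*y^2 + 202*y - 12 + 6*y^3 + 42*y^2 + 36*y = b^2*(2*y + 24) + b*(8*y^2 + 106*y + 120) + 6*y^3 + 106*y^2 + 396*y - 144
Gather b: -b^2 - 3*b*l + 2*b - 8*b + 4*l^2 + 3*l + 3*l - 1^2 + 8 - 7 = -b^2 + b*(-3*l - 6) + 4*l^2 + 6*l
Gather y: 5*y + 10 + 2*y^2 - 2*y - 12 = 2*y^2 + 3*y - 2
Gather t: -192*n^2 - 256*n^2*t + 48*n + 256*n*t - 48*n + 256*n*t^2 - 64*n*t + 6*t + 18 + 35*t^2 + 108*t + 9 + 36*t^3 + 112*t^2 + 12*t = -192*n^2 + 36*t^3 + t^2*(256*n + 147) + t*(-256*n^2 + 192*n + 126) + 27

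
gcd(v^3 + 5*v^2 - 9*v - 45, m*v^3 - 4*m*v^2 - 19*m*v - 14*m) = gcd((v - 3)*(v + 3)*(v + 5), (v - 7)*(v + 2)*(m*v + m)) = 1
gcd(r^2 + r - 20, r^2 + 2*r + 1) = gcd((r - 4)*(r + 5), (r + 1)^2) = 1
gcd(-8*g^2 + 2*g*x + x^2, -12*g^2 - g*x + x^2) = 1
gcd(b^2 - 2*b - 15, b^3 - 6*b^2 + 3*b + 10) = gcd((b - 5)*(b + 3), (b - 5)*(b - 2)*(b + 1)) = b - 5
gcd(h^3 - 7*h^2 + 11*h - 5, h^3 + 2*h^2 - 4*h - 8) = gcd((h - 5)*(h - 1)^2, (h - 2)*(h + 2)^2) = 1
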